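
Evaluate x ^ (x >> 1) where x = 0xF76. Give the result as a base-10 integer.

x = 111101110110 = 3958
x>>1 = 011110111011
XOR  = 100011001101 = 2253
(x ^ (x >> 1) gives the standard binary-reflected Gray code of x.)

2253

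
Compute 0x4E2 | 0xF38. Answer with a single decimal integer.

4090

0x4E2 = 010011100010
0xF38 = 111100111000
 OR → 111111111010 = 4090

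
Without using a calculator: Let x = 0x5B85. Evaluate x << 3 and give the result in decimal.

0x5B85 = 000101101110000101
shift left by 3 → 101101110000101000 = 187432
(equivalently, 23429 × 2^3 = 23429 × 8)

187432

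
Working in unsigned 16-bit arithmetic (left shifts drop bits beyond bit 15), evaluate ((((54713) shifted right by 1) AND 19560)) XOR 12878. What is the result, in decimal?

31238

54713 = 1101010110111001
→ shifted right by 1 → 0110101011011100 = 27356
19560 = 0100110001101000
→ AND → 0100100001001000 = 18504
12878 = 0011001001001110
→ XOR → 0111101000000110 = 31238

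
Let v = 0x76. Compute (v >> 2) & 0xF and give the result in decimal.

13

v = 0001110110
Shift right by 2: 00011101
Mask low 4 bits: 1101 = 13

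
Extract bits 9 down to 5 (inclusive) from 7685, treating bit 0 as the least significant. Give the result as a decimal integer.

v = 01111000000101
Shift right by 5: 011110000
Mask low 5 bits: 10000 = 16

16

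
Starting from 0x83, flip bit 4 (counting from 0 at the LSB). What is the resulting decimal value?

x = 010000011
bit 4 is currently 0; toggle it via x ^ (1 << 4) = x ^ 16
→ 010010011 = 147

147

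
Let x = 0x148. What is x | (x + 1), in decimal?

x = 101001000 = 328
x + 1 = 101001001
OR    = 101001001 = 329
(x | (x + 1) sets the lowest cleared bit.)

329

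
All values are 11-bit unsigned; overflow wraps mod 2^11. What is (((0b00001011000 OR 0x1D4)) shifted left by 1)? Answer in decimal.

0b00001011000 = 00001011000
0x1D4 = 00111010100
→ OR → 00111011100 = 476
→ shifted left by 1 (mod 2^11) → 01110111000 = 952

952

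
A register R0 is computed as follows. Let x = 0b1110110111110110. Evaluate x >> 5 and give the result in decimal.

x = 1110110111110110
shift right by 5 → 0000011101101111 = 1903
(equivalently, floor(60918 / 32))

1903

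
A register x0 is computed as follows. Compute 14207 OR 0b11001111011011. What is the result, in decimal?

14335

14207 = 11011101111111
b = 11001111011011
 OR → 11011111111111 = 14335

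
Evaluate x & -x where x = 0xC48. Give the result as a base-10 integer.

8

x = 110001001000 = 3144
-x (two's complement) = …001110111000
AND   = 000000001000 = 8
(x & -x isolates the lowest set bit of x.)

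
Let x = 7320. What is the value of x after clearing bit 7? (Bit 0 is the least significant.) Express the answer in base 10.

x = 1110010011000
bit 7 is currently 1; clear it via x & ~(1 << 7) = x & ~128
→ 1110000011000 = 7192

7192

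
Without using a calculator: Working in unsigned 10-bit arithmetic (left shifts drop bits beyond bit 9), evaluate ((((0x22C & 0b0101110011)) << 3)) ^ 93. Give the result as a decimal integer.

0x22C = 1000101100
0b0101110011 = 0101110011
→ & → 0000100000 = 32
→ << 3 (mod 2^10) → 0100000000 = 256
93 = 0001011101
→ ^ → 0101011101 = 349

349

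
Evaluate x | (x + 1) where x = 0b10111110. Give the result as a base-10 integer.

x = 10111110 = 190
x + 1 = 10111111
OR    = 10111111 = 191
(x | (x + 1) sets the lowest cleared bit.)

191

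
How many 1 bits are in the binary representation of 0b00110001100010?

n = 110001100010
Count the 1s: 1 + 1 + 1 + 1 + 1 = 5

5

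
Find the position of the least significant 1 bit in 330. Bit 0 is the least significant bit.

330 = 101001010
Trailing zeros: 1, so the lowest set bit is bit 1 (value 2).

1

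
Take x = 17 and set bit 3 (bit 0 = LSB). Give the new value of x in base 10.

x = 00010001
bit 3 is currently 0; set it via x | (1 << 3) = x | 8
→ 00011001 = 25

25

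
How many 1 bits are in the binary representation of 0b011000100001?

n = 11000100001
Count the 1s: 1 + 1 + 1 + 1 = 4

4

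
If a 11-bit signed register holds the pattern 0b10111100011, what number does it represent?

-541

pattern = 10111100011 (MSB is 1 ⇒ negative)
Invert: 01000011100, add 1 → 01000011101 = 541, so the value is -541.
(Equivalently: 1507 - 2^11 = 1507 - 2048 = -541.)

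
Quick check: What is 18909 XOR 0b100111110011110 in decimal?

18909 = 100100111011101
b = 100111110011110
XOR → 000011001000011 = 1603

1603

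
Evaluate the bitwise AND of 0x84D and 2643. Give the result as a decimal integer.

0x84D = 100001001101
2643 = 101001010011
AND → 100001000001 = 2113

2113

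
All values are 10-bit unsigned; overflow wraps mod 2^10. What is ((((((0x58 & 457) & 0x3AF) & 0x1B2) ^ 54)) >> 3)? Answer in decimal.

6

0x58 = 0001011000
457 = 0111001001
→ & → 0001001000 = 72
0x3AF = 1110101111
→ & → 0000001000 = 8
0x1B2 = 0110110010
→ & → 0000000000 = 0
54 = 0000110110
→ ^ → 0000110110 = 54
→ >> 3 → 0000000110 = 6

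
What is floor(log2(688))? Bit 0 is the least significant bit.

9

688 = 1010110000
The topmost 1 is at position 9 (since 2^9 = 512 ≤ 688 < 1024).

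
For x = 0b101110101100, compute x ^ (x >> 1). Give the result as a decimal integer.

x = 101110101100 = 2988
x>>1 = 010111010110
XOR  = 111001111010 = 3706
(x ^ (x >> 1) gives the standard binary-reflected Gray code of x.)

3706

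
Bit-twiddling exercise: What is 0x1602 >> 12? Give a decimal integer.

0x1602 = 1011000000010
shift right by 12 → 0000000000001 = 1
(equivalently, floor(5634 / 4096))

1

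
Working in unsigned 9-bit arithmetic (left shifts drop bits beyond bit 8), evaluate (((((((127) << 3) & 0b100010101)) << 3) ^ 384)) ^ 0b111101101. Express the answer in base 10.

237

127 = 001111111
→ << 3 (mod 2^9) → 111111000 = 504
0b100010101 = 100010101
→ & → 100010000 = 272
→ << 3 (mod 2^9) → 010000000 = 128
384 = 110000000
→ ^ → 100000000 = 256
0b111101101 = 111101101
→ ^ → 011101101 = 237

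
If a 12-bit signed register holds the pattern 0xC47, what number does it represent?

pattern = 110001000111 (MSB is 1 ⇒ negative)
Invert: 001110111000, add 1 → 001110111001 = 953, so the value is -953.
(Equivalently: 3143 - 2^12 = 3143 - 4096 = -953.)

-953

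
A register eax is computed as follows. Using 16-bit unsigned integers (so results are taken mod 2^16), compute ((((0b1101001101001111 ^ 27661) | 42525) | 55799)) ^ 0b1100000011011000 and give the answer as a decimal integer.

16167

0b1101001101001111 = 1101001101001111
27661 = 0110110000001101
→ ^ → 1011111101000010 = 48962
42525 = 1010011000011101
→ | → 1011111101011111 = 48991
55799 = 1101100111110111
→ | → 1111111111111111 = 65535
0b1100000011011000 = 1100000011011000
→ ^ → 0011111100100111 = 16167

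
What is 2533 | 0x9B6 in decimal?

2533 = 100111100101
0x9B6 = 100110110110
 OR → 100111110111 = 2551

2551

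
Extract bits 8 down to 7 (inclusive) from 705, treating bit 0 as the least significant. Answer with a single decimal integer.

1

v = 1011000001
Shift right by 7: 101
Mask low 2 bits: 01 = 1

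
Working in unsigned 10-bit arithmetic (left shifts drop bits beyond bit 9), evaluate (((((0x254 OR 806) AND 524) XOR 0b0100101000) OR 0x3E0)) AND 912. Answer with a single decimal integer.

0x254 = 1001010100
806 = 1100100110
→ OR → 1101110110 = 886
524 = 1000001100
→ AND → 1000000100 = 516
0b0100101000 = 0100101000
→ XOR → 1100101100 = 812
0x3E0 = 1111100000
→ OR → 1111101100 = 1004
912 = 1110010000
→ AND → 1110000000 = 896

896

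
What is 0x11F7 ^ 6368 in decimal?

2327

0x11F7 = 1000111110111
6368 = 1100011100000
XOR → 0100100010111 = 2327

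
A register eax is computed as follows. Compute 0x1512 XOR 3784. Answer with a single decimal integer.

7130

0x1512 = 1010100010010
3784 = 0111011001000
XOR → 1101111011010 = 7130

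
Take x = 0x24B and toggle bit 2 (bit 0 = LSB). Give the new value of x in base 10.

x = 01001001011
bit 2 is currently 0; toggle it via x ^ (1 << 2) = x ^ 4
→ 01001001111 = 591

591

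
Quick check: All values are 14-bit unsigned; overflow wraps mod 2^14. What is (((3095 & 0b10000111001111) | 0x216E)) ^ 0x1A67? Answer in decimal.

3095 = 00110000010111
0b10000111001111 = 10000111001111
→ & → 00000000000111 = 7
0x216E = 10000101101110
→ | → 10000101101111 = 8559
0x1A67 = 01101001100111
→ ^ → 11101100001000 = 15112

15112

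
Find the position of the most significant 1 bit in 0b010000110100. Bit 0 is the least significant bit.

10

0b010000110100 = 10000110100
The topmost 1 is at position 10 (since 2^10 = 1024 ≤ 1076 < 2048).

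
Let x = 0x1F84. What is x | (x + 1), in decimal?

x = 1111110000100 = 8068
x + 1 = 1111110000101
OR    = 1111110000101 = 8069
(x | (x + 1) sets the lowest cleared bit.)

8069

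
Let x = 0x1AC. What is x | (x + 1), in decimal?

x = 110101100 = 428
x + 1 = 110101101
OR    = 110101101 = 429
(x | (x + 1) sets the lowest cleared bit.)

429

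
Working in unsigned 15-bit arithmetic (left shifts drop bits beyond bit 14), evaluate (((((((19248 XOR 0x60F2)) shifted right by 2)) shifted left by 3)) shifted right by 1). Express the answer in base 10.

19248 = 100101100110000
0x60F2 = 110000011110010
→ XOR → 010101111000010 = 11202
→ shifted right by 2 → 000101011110000 = 2800
→ shifted left by 3 (mod 2^15) → 101011110000000 = 22400
→ shifted right by 1 → 010101111000000 = 11200

11200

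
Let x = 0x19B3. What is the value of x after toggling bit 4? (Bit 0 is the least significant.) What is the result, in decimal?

6563

x = 1100110110011
bit 4 is currently 1; toggle it via x ^ (1 << 4) = x ^ 16
→ 1100110100011 = 6563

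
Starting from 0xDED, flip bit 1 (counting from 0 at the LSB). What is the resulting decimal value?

3567

x = 110111101101
bit 1 is currently 0; toggle it via x ^ (1 << 1) = x ^ 2
→ 110111101111 = 3567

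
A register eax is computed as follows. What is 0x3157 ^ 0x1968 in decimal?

10303

0x3157 = 11000101010111
0x1968 = 01100101101000
XOR → 10100000111111 = 10303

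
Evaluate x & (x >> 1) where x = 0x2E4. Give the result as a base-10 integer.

96

x = 1011100100 = 740
x>>1 = 0101110010
AND  = 0001100000 = 96
(x & (x >> 1) has a 1 wherever x has two consecutive 1 bits.)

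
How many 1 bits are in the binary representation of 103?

103 = 1100111
Count the 1s: 1 + 1 + 1 + 1 + 1 = 5

5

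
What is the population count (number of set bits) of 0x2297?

0x2297 = 10001010010111
Count the 1s: 1 + 1 + 1 + 1 + 1 + 1 + 1 = 7

7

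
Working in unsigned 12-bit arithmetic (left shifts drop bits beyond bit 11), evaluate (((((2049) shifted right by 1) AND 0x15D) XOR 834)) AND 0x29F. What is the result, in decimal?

2049 = 100000000001
→ shifted right by 1 → 010000000000 = 1024
0x15D = 000101011101
→ AND → 000000000000 = 0
834 = 001101000010
→ XOR → 001101000010 = 834
0x29F = 001010011111
→ AND → 001000000010 = 514

514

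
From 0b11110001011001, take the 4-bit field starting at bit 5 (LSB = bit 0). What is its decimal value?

2

v = 11110001011001
Shift right by 5: 111100010
Mask low 4 bits: 0010 = 2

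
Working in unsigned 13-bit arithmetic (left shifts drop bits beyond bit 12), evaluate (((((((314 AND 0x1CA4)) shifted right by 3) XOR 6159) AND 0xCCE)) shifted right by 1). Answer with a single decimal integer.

314 = 0000100111010
0x1CA4 = 1110010100100
→ AND → 0000000100000 = 32
→ shifted right by 3 → 0000000000100 = 4
6159 = 1100000001111
→ XOR → 1100000001011 = 6155
0xCCE = 0110011001110
→ AND → 0100000001010 = 2058
→ shifted right by 1 → 0010000000101 = 1029

1029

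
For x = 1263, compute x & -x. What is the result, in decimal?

x = 10011101111 = 1263
-x (two's complement) = …01100010001
AND   = 00000000001 = 1
(x & -x isolates the lowest set bit of x.)

1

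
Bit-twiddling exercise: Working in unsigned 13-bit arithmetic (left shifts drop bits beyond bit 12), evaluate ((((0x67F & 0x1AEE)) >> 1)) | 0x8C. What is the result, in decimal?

447

0x67F = 0011001111111
0x1AEE = 1101011101110
→ & → 0001001101110 = 622
→ >> 1 → 0000100110111 = 311
0x8C = 0000010001100
→ | → 0000110111111 = 447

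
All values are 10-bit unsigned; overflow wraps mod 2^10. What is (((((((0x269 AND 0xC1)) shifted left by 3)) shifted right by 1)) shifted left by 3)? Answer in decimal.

0x269 = 1001101001
0xC1 = 0011000001
→ AND → 0001000001 = 65
→ shifted left by 3 (mod 2^10) → 1000001000 = 520
→ shifted right by 1 → 0100000100 = 260
→ shifted left by 3 (mod 2^10) → 0000100000 = 32

32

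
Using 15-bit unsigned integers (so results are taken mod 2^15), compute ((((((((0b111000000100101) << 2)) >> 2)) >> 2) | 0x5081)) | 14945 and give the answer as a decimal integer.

32489

0b111000000100101 = 111000000100101
→ << 2 (mod 2^15) → 100000010010100 = 16532
→ >> 2 → 001000000100101 = 4133
→ >> 2 → 000010000001001 = 1033
0x5081 = 101000010000001
→ | → 101010010001001 = 21641
14945 = 011101001100001
→ | → 111111011101001 = 32489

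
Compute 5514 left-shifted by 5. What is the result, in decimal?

5514 = 000001010110001010
shift left by 5 → 101011000101000000 = 176448
(equivalently, 5514 × 2^5 = 5514 × 32)

176448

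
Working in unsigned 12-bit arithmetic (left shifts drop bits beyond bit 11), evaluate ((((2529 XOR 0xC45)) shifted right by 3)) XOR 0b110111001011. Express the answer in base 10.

2529 = 100111100001
0xC45 = 110001000101
→ XOR → 010110100100 = 1444
→ shifted right by 3 → 000010110100 = 180
0b110111001011 = 110111001011
→ XOR → 110101111111 = 3455

3455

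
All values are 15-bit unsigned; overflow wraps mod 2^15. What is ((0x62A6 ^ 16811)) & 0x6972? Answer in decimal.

8448

0x62A6 = 110001010100110
16811 = 100000110101011
→ ^ → 010001100001101 = 8973
0x6972 = 110100101110010
→ & → 010000100000000 = 8448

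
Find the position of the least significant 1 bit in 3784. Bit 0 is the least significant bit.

3

3784 = 111011001000
Trailing zeros: 3, so the lowest set bit is bit 3 (value 8).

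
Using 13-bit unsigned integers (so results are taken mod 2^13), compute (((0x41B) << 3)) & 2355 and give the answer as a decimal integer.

16

0x41B = 0010000011011
→ << 3 (mod 2^13) → 0000011011000 = 216
2355 = 0100100110011
→ & → 0000000010000 = 16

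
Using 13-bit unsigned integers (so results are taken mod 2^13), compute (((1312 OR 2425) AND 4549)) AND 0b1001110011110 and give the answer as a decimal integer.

256

1312 = 0010100100000
2425 = 0100101111001
→ OR → 0110101111001 = 3449
4549 = 1000111000101
→ AND → 0000101000001 = 321
0b1001110011110 = 1001110011110
→ AND → 0000100000000 = 256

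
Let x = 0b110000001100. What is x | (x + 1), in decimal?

3085

x = 110000001100 = 3084
x + 1 = 110000001101
OR    = 110000001101 = 3085
(x | (x + 1) sets the lowest cleared bit.)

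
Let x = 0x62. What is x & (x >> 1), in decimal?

x = 1100010 = 98
x>>1 = 0110001
AND  = 0100000 = 32
(x & (x >> 1) has a 1 wherever x has two consecutive 1 bits.)

32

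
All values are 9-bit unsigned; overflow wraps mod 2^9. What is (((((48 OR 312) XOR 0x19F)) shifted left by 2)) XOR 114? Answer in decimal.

238

48 = 000110000
312 = 100111000
→ OR → 100111000 = 312
0x19F = 110011111
→ XOR → 010100111 = 167
→ shifted left by 2 (mod 2^9) → 010011100 = 156
114 = 001110010
→ XOR → 011101110 = 238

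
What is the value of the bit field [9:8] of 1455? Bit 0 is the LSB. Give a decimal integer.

1

v = 0010110101111
Shift right by 8: 00101
Mask low 2 bits: 01 = 1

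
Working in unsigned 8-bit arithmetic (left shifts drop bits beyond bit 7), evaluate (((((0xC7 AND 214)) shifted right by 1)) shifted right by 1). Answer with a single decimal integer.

0xC7 = 11000111
214 = 11010110
→ AND → 11000110 = 198
→ shifted right by 1 → 01100011 = 99
→ shifted right by 1 → 00110001 = 49

49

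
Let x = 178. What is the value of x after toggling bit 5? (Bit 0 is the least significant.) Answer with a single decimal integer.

146

x = 0010110010
bit 5 is currently 1; toggle it via x ^ (1 << 5) = x ^ 32
→ 0010010010 = 146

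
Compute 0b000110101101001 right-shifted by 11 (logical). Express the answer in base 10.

x = 110101101001
shift right by 11 → 000000000001 = 1
(equivalently, floor(3433 / 2048))

1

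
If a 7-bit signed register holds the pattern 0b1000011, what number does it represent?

-61

pattern = 1000011 (MSB is 1 ⇒ negative)
Invert: 0111100, add 1 → 0111101 = 61, so the value is -61.
(Equivalently: 67 - 2^7 = 67 - 128 = -61.)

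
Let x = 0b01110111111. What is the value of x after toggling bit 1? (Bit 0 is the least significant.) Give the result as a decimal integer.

x = 01110111111
bit 1 is currently 1; toggle it via x ^ (1 << 1) = x ^ 2
→ 01110111101 = 957

957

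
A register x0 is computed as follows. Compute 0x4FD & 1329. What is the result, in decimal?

1073

0x4FD = 10011111101
1329 = 10100110001
AND → 10000110001 = 1073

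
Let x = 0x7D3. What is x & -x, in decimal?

x = 11111010011 = 2003
-x (two's complement) = …00000101101
AND   = 00000000001 = 1
(x & -x isolates the lowest set bit of x.)

1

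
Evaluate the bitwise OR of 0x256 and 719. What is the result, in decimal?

735

0x256 = 1001010110
719 = 1011001111
 OR → 1011011111 = 735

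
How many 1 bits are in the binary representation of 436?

5

436 = 110110100
Count the 1s: 1 + 1 + 1 + 1 + 1 = 5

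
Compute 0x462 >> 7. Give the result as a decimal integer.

8

0x462 = 10001100010
shift right by 7 → 00000001000 = 8
(equivalently, floor(1122 / 128))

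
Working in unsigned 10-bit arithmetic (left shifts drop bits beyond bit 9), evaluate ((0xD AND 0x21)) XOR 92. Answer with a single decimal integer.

93

0xD = 0000001101
0x21 = 0000100001
→ AND → 0000000001 = 1
92 = 0001011100
→ XOR → 0001011101 = 93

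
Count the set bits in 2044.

2044 = 11111111100
Count the 1s: 1 + 1 + 1 + 1 + 1 + 1 + 1 + 1 + 1 = 9

9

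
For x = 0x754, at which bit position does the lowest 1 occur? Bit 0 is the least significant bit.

0x754 = 11101010100
Trailing zeros: 2, so the lowest set bit is bit 2 (value 4).

2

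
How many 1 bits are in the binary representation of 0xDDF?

10

0xDDF = 110111011111
Count the 1s: 1 + 1 + 1 + 1 + 1 + 1 + 1 + 1 + 1 + 1 = 10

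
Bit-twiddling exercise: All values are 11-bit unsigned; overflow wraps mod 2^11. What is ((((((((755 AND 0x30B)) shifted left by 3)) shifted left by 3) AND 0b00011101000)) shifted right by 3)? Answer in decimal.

24

755 = 01011110011
0x30B = 01100001011
→ AND → 01000000011 = 515
→ shifted left by 3 (mod 2^11) → 00000011000 = 24
→ shifted left by 3 (mod 2^11) → 00011000000 = 192
0b00011101000 = 00011101000
→ AND → 00011000000 = 192
→ shifted right by 3 → 00000011000 = 24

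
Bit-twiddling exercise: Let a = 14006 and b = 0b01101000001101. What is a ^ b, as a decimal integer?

11451

14006 = 11011010110110
b = 01101000001101
XOR → 10110010111011 = 11451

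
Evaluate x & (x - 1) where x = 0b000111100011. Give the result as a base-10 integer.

482

x = 111100011 = 483
x - 1 = 111100010
AND   = 111100010 = 482
(x & (x - 1) clears the lowest set bit of x.)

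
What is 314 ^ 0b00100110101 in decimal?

314 = 100111010
b = 100110101
XOR → 000001111 = 15

15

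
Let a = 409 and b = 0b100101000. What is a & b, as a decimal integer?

264

409 = 110011001
b = 100101000
AND → 100001000 = 264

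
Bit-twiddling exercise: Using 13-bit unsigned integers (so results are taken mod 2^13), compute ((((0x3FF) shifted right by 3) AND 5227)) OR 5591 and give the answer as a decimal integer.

0x3FF = 0001111111111
→ shifted right by 3 → 0000001111111 = 127
5227 = 1010001101011
→ AND → 0000001101011 = 107
5591 = 1010111010111
→ OR → 1010111111111 = 5631

5631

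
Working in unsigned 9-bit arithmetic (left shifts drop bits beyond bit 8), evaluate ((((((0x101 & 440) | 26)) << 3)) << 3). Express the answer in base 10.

0x101 = 100000001
440 = 110111000
→ & → 100000000 = 256
26 = 000011010
→ | → 100011010 = 282
→ << 3 (mod 2^9) → 011010000 = 208
→ << 3 (mod 2^9) → 010000000 = 128

128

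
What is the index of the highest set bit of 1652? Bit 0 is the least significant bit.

1652 = 11001110100
The topmost 1 is at position 10 (since 2^10 = 1024 ≤ 1652 < 2048).

10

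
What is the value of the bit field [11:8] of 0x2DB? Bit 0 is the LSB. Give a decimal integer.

2

v = 001011011011
Shift right by 8: 0010
Mask low 4 bits: 0010 = 2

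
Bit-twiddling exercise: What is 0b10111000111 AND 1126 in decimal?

1094

a = 10111000111
1126 = 10001100110
AND → 10001000110 = 1094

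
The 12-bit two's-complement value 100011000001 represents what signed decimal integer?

pattern = 100011000001 (MSB is 1 ⇒ negative)
Invert: 011100111110, add 1 → 011100111111 = 1855, so the value is -1855.
(Equivalently: 2241 - 2^12 = 2241 - 4096 = -1855.)

-1855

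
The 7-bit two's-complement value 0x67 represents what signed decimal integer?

-25

pattern = 1100111 (MSB is 1 ⇒ negative)
Invert: 0011000, add 1 → 0011001 = 25, so the value is -25.
(Equivalently: 103 - 2^7 = 103 - 128 = -25.)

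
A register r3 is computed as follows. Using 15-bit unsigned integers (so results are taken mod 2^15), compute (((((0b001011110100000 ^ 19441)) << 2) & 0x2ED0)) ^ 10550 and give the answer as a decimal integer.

2422

0b001011110100000 = 001011110100000
19441 = 100101111110001
→ ^ → 101110001010001 = 23633
→ << 2 (mod 2^15) → 111000101000100 = 28996
0x2ED0 = 010111011010000
→ & → 010000001000000 = 8256
10550 = 010100100110110
→ ^ → 000100101110110 = 2422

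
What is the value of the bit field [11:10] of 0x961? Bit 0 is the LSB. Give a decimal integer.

v = 0100101100001
Shift right by 10: 010
Mask low 2 bits: 10 = 2

2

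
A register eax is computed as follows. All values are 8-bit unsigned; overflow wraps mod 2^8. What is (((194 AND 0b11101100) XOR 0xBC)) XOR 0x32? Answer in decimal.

194 = 11000010
0b11101100 = 11101100
→ AND → 11000000 = 192
0xBC = 10111100
→ XOR → 01111100 = 124
0x32 = 00110010
→ XOR → 01001110 = 78

78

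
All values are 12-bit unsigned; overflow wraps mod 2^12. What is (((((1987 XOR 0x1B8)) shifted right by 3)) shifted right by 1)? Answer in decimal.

1987 = 011111000011
0x1B8 = 000110111000
→ XOR → 011001111011 = 1659
→ shifted right by 3 → 000011001111 = 207
→ shifted right by 1 → 000001100111 = 103

103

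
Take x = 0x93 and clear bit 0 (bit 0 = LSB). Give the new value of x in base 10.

146

x = 010010011
bit 0 is currently 1; clear it via x & ~(1 << 0) = x & ~1
→ 010010010 = 146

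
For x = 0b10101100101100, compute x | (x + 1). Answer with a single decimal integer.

x = 10101100101100 = 11052
x + 1 = 10101100101101
OR    = 10101100101101 = 11053
(x | (x + 1) sets the lowest cleared bit.)

11053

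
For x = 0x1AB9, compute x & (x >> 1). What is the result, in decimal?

2072

x = 1101010111001 = 6841
x>>1 = 0110101011100
AND  = 0100000011000 = 2072
(x & (x >> 1) has a 1 wherever x has two consecutive 1 bits.)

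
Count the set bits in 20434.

20434 = 100111111010010
Count the 1s: 1 + 1 + 1 + 1 + 1 + 1 + 1 + 1 + 1 = 9

9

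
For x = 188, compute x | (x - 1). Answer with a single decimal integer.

191

x = 10111100 = 188
x - 1 = 10111011
OR    = 10111111 = 191
(x | (x - 1) sets all bits below the lowest set bit.)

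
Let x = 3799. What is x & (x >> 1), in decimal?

1603

x = 111011010111 = 3799
x>>1 = 011101101011
AND  = 011001000011 = 1603
(x & (x >> 1) has a 1 wherever x has two consecutive 1 bits.)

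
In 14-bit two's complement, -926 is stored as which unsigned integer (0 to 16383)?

926 in 14 bits: 00001110011110
Invert: 11110001100001
Add 1:  11110001100010 = 15458
(Check: 2^14 - 926 = 16384 - 926 = 15458.)

15458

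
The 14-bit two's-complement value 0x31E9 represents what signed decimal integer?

pattern = 11000111101001 (MSB is 1 ⇒ negative)
Invert: 00111000010110, add 1 → 00111000010111 = 3607, so the value is -3607.
(Equivalently: 12777 - 2^14 = 12777 - 16384 = -3607.)

-3607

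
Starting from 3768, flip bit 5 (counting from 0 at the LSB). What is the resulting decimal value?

3736

x = 0111010111000
bit 5 is currently 1; toggle it via x ^ (1 << 5) = x ^ 32
→ 0111010011000 = 3736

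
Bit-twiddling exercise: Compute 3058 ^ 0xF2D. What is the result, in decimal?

3058 = 101111110010
0xF2D = 111100101101
XOR → 010011011111 = 1247

1247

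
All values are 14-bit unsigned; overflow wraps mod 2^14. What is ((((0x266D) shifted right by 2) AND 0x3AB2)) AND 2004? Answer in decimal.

0x266D = 10011001101101
→ shifted right by 2 → 00100110011011 = 2459
0x3AB2 = 11101010110010
→ AND → 00100010010010 = 2194
2004 = 00011111010100
→ AND → 00000010010000 = 144

144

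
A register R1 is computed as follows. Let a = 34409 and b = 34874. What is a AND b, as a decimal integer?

32808

34409 = 1000011001101001
34874 = 1000100000111010
AND → 1000000000101000 = 32808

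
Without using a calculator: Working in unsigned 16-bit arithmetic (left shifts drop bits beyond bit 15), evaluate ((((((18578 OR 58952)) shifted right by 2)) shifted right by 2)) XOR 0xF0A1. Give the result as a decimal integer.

18578 = 0100100010010010
58952 = 1110011001001000
→ OR → 1110111011011010 = 61146
→ shifted right by 2 → 0011101110110110 = 15286
→ shifted right by 2 → 0000111011101101 = 3821
0xF0A1 = 1111000010100001
→ XOR → 1111111001001100 = 65100

65100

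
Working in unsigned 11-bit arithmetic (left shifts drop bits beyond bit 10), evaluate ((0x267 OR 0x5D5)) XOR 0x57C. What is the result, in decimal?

0x267 = 01001100111
0x5D5 = 10111010101
→ OR → 11111110111 = 2039
0x57C = 10101111100
→ XOR → 01010001011 = 651

651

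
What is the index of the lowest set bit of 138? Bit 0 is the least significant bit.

138 = 10001010
Trailing zeros: 1, so the lowest set bit is bit 1 (value 2).

1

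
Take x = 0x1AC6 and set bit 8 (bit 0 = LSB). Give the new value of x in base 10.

x = 1101011000110
bit 8 is currently 0; set it via x | (1 << 8) = x | 256
→ 1101111000110 = 7110

7110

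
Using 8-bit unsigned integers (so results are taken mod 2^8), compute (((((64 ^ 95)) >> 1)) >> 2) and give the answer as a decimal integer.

64 = 01000000
95 = 01011111
→ ^ → 00011111 = 31
→ >> 1 → 00001111 = 15
→ >> 2 → 00000011 = 3

3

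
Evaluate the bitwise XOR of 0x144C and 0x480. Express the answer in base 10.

4300

0x144C = 1010001001100
0x480 = 0010010000000
XOR → 1000011001100 = 4300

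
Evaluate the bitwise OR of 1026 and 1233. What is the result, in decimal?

1026 = 10000000010
1233 = 10011010001
 OR → 10011010011 = 1235

1235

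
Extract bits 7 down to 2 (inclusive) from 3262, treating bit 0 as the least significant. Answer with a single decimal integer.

47

v = 0110010111110
Shift right by 2: 01100101111
Mask low 6 bits: 101111 = 47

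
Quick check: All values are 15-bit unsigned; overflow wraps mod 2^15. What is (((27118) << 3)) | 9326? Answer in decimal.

28542

27118 = 110100111101110
→ << 3 (mod 2^15) → 100111101110000 = 20336
9326 = 010010001101110
→ | → 110111101111110 = 28542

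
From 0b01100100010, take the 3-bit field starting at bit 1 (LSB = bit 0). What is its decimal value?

v = 01100100010
Shift right by 1: 0110010001
Mask low 3 bits: 001 = 1

1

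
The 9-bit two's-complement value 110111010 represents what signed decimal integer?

pattern = 110111010 (MSB is 1 ⇒ negative)
Invert: 001000101, add 1 → 001000110 = 70, so the value is -70.
(Equivalently: 442 - 2^9 = 442 - 512 = -70.)

-70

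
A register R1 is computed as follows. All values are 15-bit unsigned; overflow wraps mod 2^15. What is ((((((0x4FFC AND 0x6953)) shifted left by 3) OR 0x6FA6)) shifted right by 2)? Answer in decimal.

0x4FFC = 100111111111100
0x6953 = 110100101010011
→ AND → 100100101010000 = 18768
→ shifted left by 3 (mod 2^15) → 100101010000000 = 19072
0x6FA6 = 110111110100110
→ OR → 110111110100110 = 28582
→ shifted right by 2 → 001101111101001 = 7145

7145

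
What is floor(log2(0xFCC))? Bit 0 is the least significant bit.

11

0xFCC = 111111001100
The topmost 1 is at position 11 (since 2^11 = 2048 ≤ 4044 < 4096).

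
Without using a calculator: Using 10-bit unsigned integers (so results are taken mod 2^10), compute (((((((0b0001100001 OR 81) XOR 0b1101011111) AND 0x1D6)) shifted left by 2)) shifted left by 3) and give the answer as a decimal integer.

192

0b0001100001 = 0001100001
81 = 0001010001
→ OR → 0001110001 = 113
0b1101011111 = 1101011111
→ XOR → 1100101110 = 814
0x1D6 = 0111010110
→ AND → 0100000110 = 262
→ shifted left by 2 (mod 2^10) → 0000011000 = 24
→ shifted left by 3 (mod 2^10) → 0011000000 = 192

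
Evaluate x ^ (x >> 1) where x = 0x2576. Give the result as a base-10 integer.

14285

x = 10010101110110 = 9590
x>>1 = 01001010111011
XOR  = 11011111001101 = 14285
(x ^ (x >> 1) gives the standard binary-reflected Gray code of x.)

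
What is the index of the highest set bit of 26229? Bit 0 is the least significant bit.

14

26229 = 110011001110101
The topmost 1 is at position 14 (since 2^14 = 16384 ≤ 26229 < 32768).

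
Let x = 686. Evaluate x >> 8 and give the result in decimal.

686 = 1010101110
shift right by 8 → 0000000010 = 2
(equivalently, floor(686 / 256))

2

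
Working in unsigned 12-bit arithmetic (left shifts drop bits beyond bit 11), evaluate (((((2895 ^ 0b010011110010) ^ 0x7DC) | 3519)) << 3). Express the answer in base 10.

2895 = 101101001111
0b010011110010 = 010011110010
→ ^ → 111110111101 = 4029
0x7DC = 011111011100
→ ^ → 100001100001 = 2145
3519 = 110110111111
→ | → 110111111111 = 3583
→ << 3 (mod 2^12) → 111111111000 = 4088

4088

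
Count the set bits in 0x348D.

7

0x348D = 11010010001101
Count the 1s: 1 + 1 + 1 + 1 + 1 + 1 + 1 = 7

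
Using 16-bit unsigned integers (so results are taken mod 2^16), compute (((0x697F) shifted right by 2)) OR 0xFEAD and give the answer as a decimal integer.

0x697F = 0110100101111111
→ shifted right by 2 → 0001101001011111 = 6751
0xFEAD = 1111111010101101
→ OR → 1111111011111111 = 65279

65279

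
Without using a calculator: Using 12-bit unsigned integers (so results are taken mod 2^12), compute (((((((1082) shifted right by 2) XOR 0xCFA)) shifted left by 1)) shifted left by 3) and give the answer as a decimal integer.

1082 = 010000111010
→ shifted right by 2 → 000100001110 = 270
0xCFA = 110011111010
→ XOR → 110111110100 = 3572
→ shifted left by 1 (mod 2^12) → 101111101000 = 3048
→ shifted left by 3 (mod 2^12) → 111101000000 = 3904

3904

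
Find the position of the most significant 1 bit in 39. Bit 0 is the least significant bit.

5

39 = 100111
The topmost 1 is at position 5 (since 2^5 = 32 ≤ 39 < 64).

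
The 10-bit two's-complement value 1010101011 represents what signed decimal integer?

pattern = 1010101011 (MSB is 1 ⇒ negative)
Invert: 0101010100, add 1 → 0101010101 = 341, so the value is -341.
(Equivalently: 683 - 2^10 = 683 - 1024 = -341.)

-341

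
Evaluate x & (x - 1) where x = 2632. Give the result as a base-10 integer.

2624

x = 101001001000 = 2632
x - 1 = 101001000111
AND   = 101001000000 = 2624
(x & (x - 1) clears the lowest set bit of x.)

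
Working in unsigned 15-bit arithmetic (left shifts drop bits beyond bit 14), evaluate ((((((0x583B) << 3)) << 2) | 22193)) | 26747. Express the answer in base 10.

0x583B = 101100000111011
→ << 3 (mod 2^15) → 100000111011000 = 16856
→ << 2 (mod 2^15) → 000011101100000 = 1888
22193 = 101011010110001
→ | → 101011111110001 = 22513
26747 = 110100001111011
→ | → 111111111111011 = 32763

32763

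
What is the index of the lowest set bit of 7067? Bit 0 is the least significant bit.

7067 = 1101110011011
Trailing zeros: 0, so the lowest set bit is bit 0 (value 1).

0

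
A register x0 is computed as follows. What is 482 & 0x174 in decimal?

482 = 111100010
0x174 = 101110100
AND → 101100000 = 352

352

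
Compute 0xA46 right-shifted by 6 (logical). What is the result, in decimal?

0xA46 = 101001000110
shift right by 6 → 000000101001 = 41
(equivalently, floor(2630 / 64))

41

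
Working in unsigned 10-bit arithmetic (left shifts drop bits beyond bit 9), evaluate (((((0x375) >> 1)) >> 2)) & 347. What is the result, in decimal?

0x375 = 1101110101
→ >> 1 → 0110111010 = 442
→ >> 2 → 0001101110 = 110
347 = 0101011011
→ & → 0001001010 = 74

74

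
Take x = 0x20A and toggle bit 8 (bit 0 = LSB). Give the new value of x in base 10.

778

x = 01000001010
bit 8 is currently 0; toggle it via x ^ (1 << 8) = x ^ 256
→ 01100001010 = 778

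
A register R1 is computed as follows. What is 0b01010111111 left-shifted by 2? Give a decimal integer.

2812

x = 001010111111
shift left by 2 → 101011111100 = 2812
(equivalently, 703 × 2^2 = 703 × 4)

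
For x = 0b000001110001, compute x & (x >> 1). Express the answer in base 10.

48

x = 1110001 = 113
x>>1 = 0111000
AND  = 0110000 = 48
(x & (x >> 1) has a 1 wherever x has two consecutive 1 bits.)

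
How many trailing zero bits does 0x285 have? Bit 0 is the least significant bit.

0

0x285 = 1010000101
Trailing zeros: 0, so the lowest set bit is bit 0 (value 1).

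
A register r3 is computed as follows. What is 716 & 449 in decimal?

192

716 = 1011001100
449 = 0111000001
AND → 0011000000 = 192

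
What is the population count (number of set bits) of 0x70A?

0x70A = 11100001010
Count the 1s: 1 + 1 + 1 + 1 + 1 = 5

5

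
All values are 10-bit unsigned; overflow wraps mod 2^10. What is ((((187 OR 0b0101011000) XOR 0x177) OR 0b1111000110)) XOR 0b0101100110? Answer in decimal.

680

187 = 0010111011
0b0101011000 = 0101011000
→ OR → 0111111011 = 507
0x177 = 0101110111
→ XOR → 0010001100 = 140
0b1111000110 = 1111000110
→ OR → 1111001110 = 974
0b0101100110 = 0101100110
→ XOR → 1010101000 = 680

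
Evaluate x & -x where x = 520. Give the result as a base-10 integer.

x = 1000001000 = 520
-x (two's complement) = …0111111000
AND   = 0000001000 = 8
(x & -x isolates the lowest set bit of x.)

8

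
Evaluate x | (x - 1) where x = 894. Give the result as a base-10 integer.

895

x = 1101111110 = 894
x - 1 = 1101111101
OR    = 1101111111 = 895
(x | (x - 1) sets all bits below the lowest set bit.)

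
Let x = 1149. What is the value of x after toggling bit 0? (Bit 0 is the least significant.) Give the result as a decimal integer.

1148

x = 10001111101
bit 0 is currently 1; toggle it via x ^ (1 << 0) = x ^ 1
→ 10001111100 = 1148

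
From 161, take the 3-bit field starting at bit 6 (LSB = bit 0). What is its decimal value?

v = 00000010100001
Shift right by 6: 00000010
Mask low 3 bits: 010 = 2

2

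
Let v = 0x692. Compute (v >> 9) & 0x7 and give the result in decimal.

3

v = 011010010010
Shift right by 9: 011
Mask low 3 bits: 011 = 3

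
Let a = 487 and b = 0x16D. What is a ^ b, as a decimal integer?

487 = 111100111
0x16D = 101101101
XOR → 010001010 = 138

138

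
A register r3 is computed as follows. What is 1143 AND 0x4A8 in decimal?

1056

1143 = 10001110111
0x4A8 = 10010101000
AND → 10000100000 = 1056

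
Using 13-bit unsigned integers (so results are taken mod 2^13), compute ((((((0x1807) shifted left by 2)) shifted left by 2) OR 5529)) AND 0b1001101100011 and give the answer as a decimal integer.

0x1807 = 1100000000111
→ shifted left by 2 (mod 2^13) → 0000000011100 = 28
→ shifted left by 2 (mod 2^13) → 0000001110000 = 112
5529 = 1010110011001
→ OR → 1010111111001 = 5625
0b1001101100011 = 1001101100011
→ AND → 1000101100001 = 4449

4449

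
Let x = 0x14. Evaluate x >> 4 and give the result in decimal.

1

0x14 = 10100
shift right by 4 → 00001 = 1
(equivalently, floor(20 / 16))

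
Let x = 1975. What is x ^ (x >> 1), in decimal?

x = 11110110111 = 1975
x>>1 = 01111011011
XOR  = 10001101100 = 1132
(x ^ (x >> 1) gives the standard binary-reflected Gray code of x.)

1132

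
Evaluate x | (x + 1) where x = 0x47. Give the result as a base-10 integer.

x = 1000111 = 71
x + 1 = 1001000
OR    = 1001111 = 79
(x | (x + 1) sets the lowest cleared bit.)

79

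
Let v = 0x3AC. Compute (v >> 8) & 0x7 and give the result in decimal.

v = 00001110101100
Shift right by 8: 000011
Mask low 3 bits: 011 = 3

3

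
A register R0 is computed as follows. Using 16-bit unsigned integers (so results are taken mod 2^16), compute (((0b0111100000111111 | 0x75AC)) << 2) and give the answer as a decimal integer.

63228

0b0111100000111111 = 0111100000111111
0x75AC = 0111010110101100
→ | → 0111110110111111 = 32191
→ << 2 (mod 2^16) → 1111011011111100 = 63228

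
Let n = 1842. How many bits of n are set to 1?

6

1842 = 11100110010
Count the 1s: 1 + 1 + 1 + 1 + 1 + 1 = 6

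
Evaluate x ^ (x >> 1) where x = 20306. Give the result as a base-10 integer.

26875

x = 100111101010010 = 20306
x>>1 = 010011110101001
XOR  = 110100011111011 = 26875
(x ^ (x >> 1) gives the standard binary-reflected Gray code of x.)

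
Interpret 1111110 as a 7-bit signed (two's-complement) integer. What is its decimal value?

pattern = 1111110 (MSB is 1 ⇒ negative)
Invert: 0000001, add 1 → 0000010 = 2, so the value is -2.
(Equivalently: 126 - 2^7 = 126 - 128 = -2.)

-2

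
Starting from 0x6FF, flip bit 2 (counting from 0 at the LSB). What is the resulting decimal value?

1787

x = 011011111111
bit 2 is currently 1; toggle it via x ^ (1 << 2) = x ^ 4
→ 011011111011 = 1787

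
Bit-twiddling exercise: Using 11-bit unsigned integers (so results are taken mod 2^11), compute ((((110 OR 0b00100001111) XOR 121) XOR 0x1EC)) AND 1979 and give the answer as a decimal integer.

110 = 00001101110
0b00100001111 = 00100001111
→ OR → 00101101111 = 367
121 = 00001111001
→ XOR → 00100010110 = 278
0x1EC = 00111101100
→ XOR → 00011111010 = 250
1979 = 11110111011
→ AND → 00010111010 = 186

186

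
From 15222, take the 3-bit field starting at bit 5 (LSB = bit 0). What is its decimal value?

v = 11101101110110
Shift right by 5: 111011011
Mask low 3 bits: 011 = 3

3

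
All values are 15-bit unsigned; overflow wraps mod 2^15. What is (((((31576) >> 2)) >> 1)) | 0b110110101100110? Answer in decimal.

31576 = 111101101011000
→ >> 2 → 001111011010110 = 7894
→ >> 1 → 000111101101011 = 3947
0b110110101100110 = 110110101100110
→ | → 110111101101111 = 28527

28527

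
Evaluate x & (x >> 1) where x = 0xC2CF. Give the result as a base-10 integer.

x = 1100001011001111 = 49871
x>>1 = 0110000101100111
AND  = 0100000001000111 = 16455
(x & (x >> 1) has a 1 wherever x has two consecutive 1 bits.)

16455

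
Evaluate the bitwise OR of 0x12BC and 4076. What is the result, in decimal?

0x12BC = 1001010111100
4076 = 0111111101100
 OR → 1111111111100 = 8188

8188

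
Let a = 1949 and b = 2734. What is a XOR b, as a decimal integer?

1949 = 011110011101
2734 = 101010101110
XOR → 110100110011 = 3379

3379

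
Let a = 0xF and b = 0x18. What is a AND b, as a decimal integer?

0xF = 01111
0x18 = 11000
AND → 01000 = 8

8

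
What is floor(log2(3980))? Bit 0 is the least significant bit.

3980 = 111110001100
The topmost 1 is at position 11 (since 2^11 = 2048 ≤ 3980 < 4096).

11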